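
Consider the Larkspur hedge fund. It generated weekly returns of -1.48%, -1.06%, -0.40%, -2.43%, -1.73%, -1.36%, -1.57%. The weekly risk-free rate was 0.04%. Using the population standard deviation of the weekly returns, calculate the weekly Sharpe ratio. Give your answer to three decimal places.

μ = (-1.48 − 1.06 − 0.4 − 2.43 − 1.73 − 1.36 − 1.57) / 7 = -1.4329%
Σ(r − μ)² = (-1.48 − (-1.4329))² + (-1.06 − (-1.4329))² + … = 2.3147
population σ = √(2.3147 / 7) = √0.3307 = 0.5751%
Sharpe = (μ − rf) / σ = (-1.4329 − 0.04) / 0.5751 = -1.4729 / 0.5751 = -2.5611

-2.561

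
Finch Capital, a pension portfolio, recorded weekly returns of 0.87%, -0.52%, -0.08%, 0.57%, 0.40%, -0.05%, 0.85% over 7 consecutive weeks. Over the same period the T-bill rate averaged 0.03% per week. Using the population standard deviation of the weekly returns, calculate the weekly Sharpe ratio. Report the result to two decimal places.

0.54

r̄ = (0.87 − 0.52 − 0.08 + 0.57 + 0.4 − 0.05 + 0.85) / 7 = 0.2914%
Population std dev = √[1.6491 / 7] = 0.4854%
Sharpe = (r̄ − rf) / σ = (0.2914 − 0.03) / 0.4854 = 0.2614 / 0.4854 = 0.5385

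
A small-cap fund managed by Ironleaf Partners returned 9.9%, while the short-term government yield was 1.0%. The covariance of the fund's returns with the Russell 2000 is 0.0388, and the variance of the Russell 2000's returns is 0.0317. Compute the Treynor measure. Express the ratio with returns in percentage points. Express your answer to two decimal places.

β = Cov / Var = 0.0388 / 0.0317 = 1.2240
Treynor = (Rp − Rf) / β = (9.9% − 1.0%) / 1.2240 = 8.90 / 1.2240 = 7.2712

7.27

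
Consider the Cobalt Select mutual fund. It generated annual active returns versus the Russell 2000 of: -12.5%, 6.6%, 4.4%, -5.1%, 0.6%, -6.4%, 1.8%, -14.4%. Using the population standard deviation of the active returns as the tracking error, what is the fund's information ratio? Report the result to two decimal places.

-0.43

Mean return r̄ = -25.00 / 8 = -3.1250%
Population σ = √[Σ(r − r̄)² / 8] = √[418.9750 / 8] = √52.3719 = 7.2368%
IR = r̄ / tracking error = -3.1250 / 7.2368 = -0.4318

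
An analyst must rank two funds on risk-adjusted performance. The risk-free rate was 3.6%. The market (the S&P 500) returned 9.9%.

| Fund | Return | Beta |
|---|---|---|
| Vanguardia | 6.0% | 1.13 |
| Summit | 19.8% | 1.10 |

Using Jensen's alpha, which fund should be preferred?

Summit

Vanguardia: α = 6.0% − [3.6% + 1.13 × (9.9% − 3.6%)] = -4.719
Summit: α = 19.8% − [3.6% + 1.10 × (9.9% − 3.6%)] = 9.270
Highest: Summit (9.270).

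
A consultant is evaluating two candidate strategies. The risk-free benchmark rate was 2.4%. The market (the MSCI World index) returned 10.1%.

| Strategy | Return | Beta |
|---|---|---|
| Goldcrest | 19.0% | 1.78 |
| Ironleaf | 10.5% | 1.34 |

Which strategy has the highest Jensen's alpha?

Goldcrest

Goldcrest: α = 19.0% − [2.4% + 1.78 × (10.1% − 2.4%)] = 2.894
Ironleaf: α = 10.5% − [2.4% + 1.34 × (10.1% − 2.4%)] = -2.218
Highest: Goldcrest (2.894).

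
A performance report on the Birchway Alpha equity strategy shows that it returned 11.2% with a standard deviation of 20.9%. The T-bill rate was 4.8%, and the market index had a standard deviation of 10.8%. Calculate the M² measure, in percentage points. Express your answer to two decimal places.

8.11

Sharpe = (Rp − Rf) / σp = (11.2% − 4.8%) / 20.9% = 0.3062
M² = Rf + Sharpe × σm = 4.8% + 0.3062 × 10.8% = 8.1070%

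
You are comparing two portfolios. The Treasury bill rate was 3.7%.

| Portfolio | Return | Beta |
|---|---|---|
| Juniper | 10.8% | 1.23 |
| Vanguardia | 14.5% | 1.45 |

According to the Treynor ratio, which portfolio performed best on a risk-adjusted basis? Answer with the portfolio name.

Vanguardia

Juniper: Treynor = (10.8% − 3.7%) / 1.23 = 5.772
Vanguardia: Treynor = (14.5% − 3.7%) / 1.45 = 7.448
Highest: Vanguardia (7.448).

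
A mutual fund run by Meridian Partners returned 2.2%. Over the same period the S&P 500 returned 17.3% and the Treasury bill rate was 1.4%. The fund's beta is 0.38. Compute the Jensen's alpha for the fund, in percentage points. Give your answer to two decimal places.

-5.24

CAPM expected return = Rf + β(Rm − Rf) = 1.4% + 0.38 × (17.3% − 1.4%) = 1.4 + 0.38 × 15.90 = 7.4420%
Jensen's α = Rp − E[R] = 2.2% − 7.4420% = -5.2420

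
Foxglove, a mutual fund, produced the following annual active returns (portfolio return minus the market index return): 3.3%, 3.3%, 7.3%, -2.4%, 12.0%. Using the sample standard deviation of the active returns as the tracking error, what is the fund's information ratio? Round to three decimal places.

μ = (3.3 + 3.3 + 7.3 − 2.4 + 12) / 5 = 23.50 / 5 = 4.7000%
Σ(r − μ)² = (3.3 − 4.7000)² + (3.3 − 4.7000)² + (7.3 − 4.7000)² + … = 114.3800
sample σ = √(114.3800 / 4) = √28.5950 = 5.3474%
IR = μ / tracking error = 4.7000 / 5.3474 = 0.8789

0.879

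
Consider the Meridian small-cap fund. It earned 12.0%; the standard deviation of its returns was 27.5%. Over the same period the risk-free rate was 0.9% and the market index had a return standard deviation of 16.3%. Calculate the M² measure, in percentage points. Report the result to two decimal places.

Sharpe = (Rp − Rf) / σp = (12.0% − 0.9%) / 27.5% = 0.4036
M² = Rf + Sharpe × σm = 0.9% + 0.4036 × 16.3% = 7.4787%

7.48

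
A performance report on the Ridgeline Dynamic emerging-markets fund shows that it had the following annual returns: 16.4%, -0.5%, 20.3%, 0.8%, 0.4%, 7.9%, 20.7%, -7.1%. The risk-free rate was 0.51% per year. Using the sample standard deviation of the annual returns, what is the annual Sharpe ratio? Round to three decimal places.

Mean return r̄ = 58.90 / 8 = 7.3625%
Σ(r − r̄)² = (16.4 − 7.3625)² + (-0.5 − 7.3625)² + (20.3 − 7.3625)² + … = 789.7588
sample σ = √(789.7588 / 7) = √112.8227 = 10.6218%
Sharpe = (r̄ − rf) / σ = (7.3625 − 0.51) / 10.6218 = 6.8525 / 10.6218 = 0.6451

0.645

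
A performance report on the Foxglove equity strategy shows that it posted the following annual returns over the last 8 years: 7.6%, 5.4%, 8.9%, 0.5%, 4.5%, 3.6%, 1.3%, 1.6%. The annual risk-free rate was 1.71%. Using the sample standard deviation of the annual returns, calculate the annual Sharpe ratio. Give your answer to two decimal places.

Mean return μ = 33.40 / 8 = 4.1750%
Sample std dev = √[64.3950 / 7] = 3.0330%
Sharpe = (μ − rf) / σ = (4.1750 − 1.71) / 3.0330 = 2.4650 / 3.0330 = 0.8127

0.81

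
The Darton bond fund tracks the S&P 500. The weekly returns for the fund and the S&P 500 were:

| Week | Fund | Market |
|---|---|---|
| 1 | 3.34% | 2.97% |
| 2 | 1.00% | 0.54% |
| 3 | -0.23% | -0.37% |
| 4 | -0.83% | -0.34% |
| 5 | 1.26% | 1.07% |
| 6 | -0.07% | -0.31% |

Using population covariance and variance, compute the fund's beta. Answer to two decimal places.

1.12

r̄p = 0.7450%,  r̄m = 0.5933%
Cov = Σ(rp − r̄p)(rm − r̄m) / 6 = 1.5908
Var(rm) = Σ(rm − r̄m)² / 6 = 1.4156
β = Cov / Var = 1.5908 / 1.4156 = 1.1238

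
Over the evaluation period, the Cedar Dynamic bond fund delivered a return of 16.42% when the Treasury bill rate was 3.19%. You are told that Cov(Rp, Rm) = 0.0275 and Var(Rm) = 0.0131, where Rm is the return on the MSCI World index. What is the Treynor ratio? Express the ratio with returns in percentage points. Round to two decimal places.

6.30

β = Cov / Var = 0.0275 / 0.0131 = 2.0992
Treynor = (Rp − Rf) / β = (16.42% − 3.19%) / 2.0992 = 13.23 / 2.0992 = 6.3024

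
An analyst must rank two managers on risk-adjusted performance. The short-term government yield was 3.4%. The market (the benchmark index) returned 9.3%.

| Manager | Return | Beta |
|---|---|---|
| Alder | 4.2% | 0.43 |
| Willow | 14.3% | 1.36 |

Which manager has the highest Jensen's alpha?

Willow

Alder: α = 4.2% − [3.4% + 0.43 × (9.3% − 3.4%)] = -1.737
Willow: α = 14.3% − [3.4% + 1.36 × (9.3% − 3.4%)] = 2.876
Highest: Willow (2.876).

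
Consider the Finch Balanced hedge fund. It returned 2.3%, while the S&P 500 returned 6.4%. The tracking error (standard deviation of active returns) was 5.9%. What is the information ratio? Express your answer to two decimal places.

-0.69

IR = (Rp − Rb) / TE = (2.3% − 6.4%) / 5.9% = -4.10% / 5.9% = -0.6949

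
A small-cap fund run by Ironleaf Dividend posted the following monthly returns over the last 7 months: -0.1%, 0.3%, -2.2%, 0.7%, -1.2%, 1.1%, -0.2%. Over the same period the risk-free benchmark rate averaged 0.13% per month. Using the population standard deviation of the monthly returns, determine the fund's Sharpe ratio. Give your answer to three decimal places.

r̄ = (-0.1 + 0.3 − 2.2 + 0.7 − 1.2 + 1.1 − 0.2) / 7 = -0.2286%
Population σ = √[Σ(r − r̄)² / 7] = √[7.7543 / 7] = √1.1078 = 1.0525%
Sharpe = (r̄ − rf) / σ = (-0.2286 − 0.13) / 1.0525 = -0.3586 / 1.0525 = -0.3407

-0.341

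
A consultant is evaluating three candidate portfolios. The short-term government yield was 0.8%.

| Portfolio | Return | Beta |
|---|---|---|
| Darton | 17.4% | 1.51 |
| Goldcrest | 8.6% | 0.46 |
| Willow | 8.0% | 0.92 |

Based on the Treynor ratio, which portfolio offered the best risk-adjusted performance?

Goldcrest

Darton: Treynor = (17.4% − 0.8%) / 1.51 = 10.993
Goldcrest: Treynor = (8.6% − 0.8%) / 0.46 = 16.957
Willow: Treynor = (8.0% − 0.8%) / 0.92 = 7.826
Highest: Goldcrest (16.957).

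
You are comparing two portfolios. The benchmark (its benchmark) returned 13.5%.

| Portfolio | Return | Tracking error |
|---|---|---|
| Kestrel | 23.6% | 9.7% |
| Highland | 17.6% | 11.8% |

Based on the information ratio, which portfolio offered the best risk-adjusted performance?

Kestrel: IR = (23.6% − 13.5%) / 9.7% = 1.041
Highland: IR = (17.6% − 13.5%) / 11.8% = 0.347
Highest: Kestrel (1.041).

Kestrel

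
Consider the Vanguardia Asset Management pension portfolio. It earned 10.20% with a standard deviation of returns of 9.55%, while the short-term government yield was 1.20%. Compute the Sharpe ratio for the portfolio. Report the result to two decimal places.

Sharpe = (Rp − Rf) / σp = (10.20% − 1.20%) / 9.55% = 9.00% / 9.55% = 0.9424

0.94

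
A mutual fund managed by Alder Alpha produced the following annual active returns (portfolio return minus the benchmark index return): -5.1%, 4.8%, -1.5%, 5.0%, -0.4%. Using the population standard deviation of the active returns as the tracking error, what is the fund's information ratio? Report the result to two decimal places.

0.14

μ = (-5.1 + 4.8 − 1.5 + 5 − 0.4) / 5 = 2.80 / 5 = 0.5600%
Σ(r − μ)² = (-5.1 − 0.5600)² + (4.8 − 0.5600)² + (-1.5 − 0.5600)² + … = 74.8920
σ = √[74.8920 / 5] = 3.8702%
IR = μ / tracking error = 0.5600 / 3.8702 = 0.1447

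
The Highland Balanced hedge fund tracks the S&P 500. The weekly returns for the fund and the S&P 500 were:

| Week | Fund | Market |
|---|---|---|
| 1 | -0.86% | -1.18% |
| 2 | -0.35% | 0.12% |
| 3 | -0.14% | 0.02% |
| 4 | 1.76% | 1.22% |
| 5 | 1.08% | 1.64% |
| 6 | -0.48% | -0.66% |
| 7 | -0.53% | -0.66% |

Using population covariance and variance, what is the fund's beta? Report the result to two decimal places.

r̄p = 0.0686%,  r̄m = 0.0714%
Cov = Σ(rp − r̄p)(rm − r̄m) / 7 = 0.7887
Var(rm) = Σ(rm − r̄m)² / 7 = 0.9172
β = Cov / Var = 0.7887 / 0.9172 = 0.8599

0.86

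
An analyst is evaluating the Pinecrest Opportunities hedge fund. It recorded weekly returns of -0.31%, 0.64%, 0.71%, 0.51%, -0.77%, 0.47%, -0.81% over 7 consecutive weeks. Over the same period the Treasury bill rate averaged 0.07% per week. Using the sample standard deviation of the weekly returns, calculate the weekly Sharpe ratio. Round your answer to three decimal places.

Mean return r̄ = 0.440 / 7 = 0.0629%
Σ(r − r̄)² = 2.7121; sample σ = √(2.7121/6) = 0.6723%
Sharpe = (r̄ − rf) / σ = (0.0629 − 0.07) / 0.6723 = -0.0071 / 0.6723 = -0.0106

-0.011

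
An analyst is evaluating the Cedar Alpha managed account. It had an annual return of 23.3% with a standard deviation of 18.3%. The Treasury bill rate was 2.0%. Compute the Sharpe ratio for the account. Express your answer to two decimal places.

Sharpe = (Rp − Rf) / σp = (23.3% − 2.0%) / 18.3% = 21.30% / 18.3% = 1.1639

1.16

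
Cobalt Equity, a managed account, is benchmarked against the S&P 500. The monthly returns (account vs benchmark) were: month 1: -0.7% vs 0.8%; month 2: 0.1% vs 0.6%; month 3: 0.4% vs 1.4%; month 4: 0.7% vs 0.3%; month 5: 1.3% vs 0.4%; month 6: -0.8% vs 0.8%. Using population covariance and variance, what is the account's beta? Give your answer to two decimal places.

-0.74

r̄p = 0.1667%,  r̄m = 0.7167%
Cov = Σ(rp − r̄p)(rm − r̄m) / 6 = -0.0944
Var(rm) = Σ(rm − r̄m)² / 6 = 0.1281
β = Cov / Var = -0.0944 / 0.1281 = -0.7369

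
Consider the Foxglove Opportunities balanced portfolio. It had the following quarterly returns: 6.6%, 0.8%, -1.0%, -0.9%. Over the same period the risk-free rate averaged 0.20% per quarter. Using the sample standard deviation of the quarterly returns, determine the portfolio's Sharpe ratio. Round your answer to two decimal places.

r̄ = (6.6 + 0.8 − 1 − 0.9) / 4 = 1.3750%
Σ(r − r̄)² = (6.6 − 1.3750)² + (0.8 − 1.3750)² + (-1 − 1.3750)² + … = 38.4475
sample σ = √(38.4475 / 3) = √12.8158 = 3.5799%
Sharpe = (r̄ − rf) / σ = (1.3750 − 0.2) / 3.5799 = 1.1750 / 3.5799 = 0.3282

0.33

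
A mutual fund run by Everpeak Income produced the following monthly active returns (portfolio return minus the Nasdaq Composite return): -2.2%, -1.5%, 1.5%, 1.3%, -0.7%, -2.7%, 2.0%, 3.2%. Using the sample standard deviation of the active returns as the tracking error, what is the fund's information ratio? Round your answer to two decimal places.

Mean return μ = 0.90 / 8 = 0.1125%
Σ(r − μ)² = (-2.2 − 0.1125)² + (-1.5 − 0.1125)² + (1.5 − 0.1125)² + … = 32.9488
sample σ = √(32.9488 / 7) = √4.7070 = 2.1696%
IR = μ / tracking error = 0.1125 / 2.1696 = 0.0519

0.05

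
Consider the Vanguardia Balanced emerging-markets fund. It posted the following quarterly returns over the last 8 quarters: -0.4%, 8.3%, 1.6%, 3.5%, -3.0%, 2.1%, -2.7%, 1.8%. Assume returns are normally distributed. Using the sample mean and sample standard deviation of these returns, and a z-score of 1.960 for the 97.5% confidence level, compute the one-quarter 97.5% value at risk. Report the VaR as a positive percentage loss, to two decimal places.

5.71

Mean return r̄ = 11.20 / 8 = 1.4000%
Σ(r − r̄)² = (-0.4 − 1.4000)² + (8.3 − 1.4000)² + … = 92.1200
σ = √[92.1200 / 7] = 3.6277%
VaR = −(r̄ − z·σ) = −(1.4000 − 1.960 × 3.6277) = −(-5.7103) = 5.7103%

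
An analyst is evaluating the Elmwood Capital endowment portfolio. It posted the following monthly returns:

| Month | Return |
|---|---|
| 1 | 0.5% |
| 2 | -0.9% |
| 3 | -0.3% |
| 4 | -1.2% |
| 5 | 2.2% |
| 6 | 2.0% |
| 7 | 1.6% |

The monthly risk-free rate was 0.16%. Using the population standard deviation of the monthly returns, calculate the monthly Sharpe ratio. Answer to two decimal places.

0.31

r̄ = (0.5 − 0.9 − 0.3 − 1.2 + 2.2 + 2 + 1.6) / 7 = 3.90 / 7 = 0.5571%
Σ(r − r̄)² = 11.8171; population σ = √(11.8171/7) = 1.2993%
Sharpe = (r̄ − rf) / σ = (0.5571 − 0.16) / 1.2993 = 0.3971 / 1.2993 = 0.3056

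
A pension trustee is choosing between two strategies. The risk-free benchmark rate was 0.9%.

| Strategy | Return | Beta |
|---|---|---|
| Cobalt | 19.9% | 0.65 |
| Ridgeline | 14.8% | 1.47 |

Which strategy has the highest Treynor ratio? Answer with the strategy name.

Cobalt

Cobalt: Treynor = (19.9% − 0.9%) / 0.65 = 29.231
Ridgeline: Treynor = (14.8% − 0.9%) / 1.47 = 9.456
Highest: Cobalt (29.231).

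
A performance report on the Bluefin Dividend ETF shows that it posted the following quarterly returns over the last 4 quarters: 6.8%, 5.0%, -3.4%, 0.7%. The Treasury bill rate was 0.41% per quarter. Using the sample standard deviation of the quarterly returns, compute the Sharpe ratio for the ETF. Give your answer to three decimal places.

0.408

r̄ = (6.8 + 5 − 3.4 + 0.7) / 4 = 2.2750%
Sample σ = √[Σ(r − r̄)² / 3] = √[62.5875 / 3] = √20.8625 = 4.5675%
Sharpe = (r̄ − rf) / σ = (2.2750 − 0.41) / 4.5675 = 1.8650 / 4.5675 = 0.4083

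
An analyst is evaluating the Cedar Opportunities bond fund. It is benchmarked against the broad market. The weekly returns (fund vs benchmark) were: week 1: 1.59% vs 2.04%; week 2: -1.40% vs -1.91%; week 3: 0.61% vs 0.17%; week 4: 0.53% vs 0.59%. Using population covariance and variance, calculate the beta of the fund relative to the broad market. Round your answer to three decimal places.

0.756

r̄p = 0.3325%,  r̄m = 0.2225%
Cov = Σ(rp − r̄p)(rm − r̄m) / 4 = 1.5095
Var(rm) = Σ(rm − r̄m)² / 4 = 1.9972
β = Cov / Var = 1.5095 / 1.9972 = 0.7558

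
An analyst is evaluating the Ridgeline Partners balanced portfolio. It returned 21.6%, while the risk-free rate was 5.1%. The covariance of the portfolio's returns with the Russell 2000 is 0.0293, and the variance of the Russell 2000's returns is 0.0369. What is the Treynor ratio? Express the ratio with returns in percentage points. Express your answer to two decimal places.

20.78

β = Cov / Var = 0.0293 / 0.0369 = 0.7940
Treynor = (Rp − Rf) / β = (21.6% − 5.1%) / 0.7940 = 16.50 / 0.7940 = 20.7809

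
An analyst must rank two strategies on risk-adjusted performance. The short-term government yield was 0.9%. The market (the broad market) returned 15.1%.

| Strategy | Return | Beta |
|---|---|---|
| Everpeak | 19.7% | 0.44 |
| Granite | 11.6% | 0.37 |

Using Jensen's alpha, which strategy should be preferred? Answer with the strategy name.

Everpeak

Everpeak: α = 19.7% − [0.9% + 0.44 × (15.1% − 0.9%)] = 12.552
Granite: α = 11.6% − [0.9% + 0.37 × (15.1% − 0.9%)] = 5.446
Highest: Everpeak (12.552).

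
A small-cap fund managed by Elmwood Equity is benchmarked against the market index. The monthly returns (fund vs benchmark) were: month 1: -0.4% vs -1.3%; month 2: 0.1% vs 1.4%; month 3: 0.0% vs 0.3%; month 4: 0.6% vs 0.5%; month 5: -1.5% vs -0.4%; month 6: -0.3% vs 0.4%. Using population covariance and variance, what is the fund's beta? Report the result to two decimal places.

0.40

r̄p = -0.2500%,  r̄m = 0.1500%
Cov = Σ(rp − r̄p)(rm − r̄m) / 6 = 0.2775
Var(rm) = Σ(rm − r̄m)² / 6 = 0.6958
β = Cov / Var = 0.2775 / 0.6958 = 0.3988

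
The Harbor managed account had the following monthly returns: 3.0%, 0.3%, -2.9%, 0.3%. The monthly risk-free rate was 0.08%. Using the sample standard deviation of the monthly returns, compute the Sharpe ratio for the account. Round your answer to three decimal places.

r̄ = (3 + 0.3 − 2.9 + 0.3) / 4 = 0.1750%
Sample std dev = √[17.4675 / 3] = 2.4130%
Sharpe = (r̄ − rf) / σ = (0.1750 − 0.08) / 2.4130 = 0.0950 / 2.4130 = 0.0394

0.039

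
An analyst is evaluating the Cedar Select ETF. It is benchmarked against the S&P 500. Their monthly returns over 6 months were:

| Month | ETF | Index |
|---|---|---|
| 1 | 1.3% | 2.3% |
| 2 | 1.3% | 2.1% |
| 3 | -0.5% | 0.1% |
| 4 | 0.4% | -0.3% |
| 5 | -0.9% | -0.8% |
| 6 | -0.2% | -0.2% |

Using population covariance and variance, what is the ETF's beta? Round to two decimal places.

0.63

r̄p = 0.2333%,  r̄m = 0.5333%
Cov = Σ(rp − r̄p)(rm − r̄m) / 6 = 0.9272
Var(rm) = Σ(rm − r̄m)² / 6 = 1.4622
β = Cov / Var = 0.9272 / 1.4622 = 0.6341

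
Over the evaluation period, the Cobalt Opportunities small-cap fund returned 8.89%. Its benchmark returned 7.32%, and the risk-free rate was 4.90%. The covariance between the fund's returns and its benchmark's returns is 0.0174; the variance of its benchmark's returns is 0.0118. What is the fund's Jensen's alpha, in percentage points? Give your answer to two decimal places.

β = Cov / Var = 0.0174 / 0.0118 = 1.4746
E[R] = Rf + β(Rm − Rf) = 4.90% + 1.4746 × (7.32% − 4.90%) = 8.4685%
α = Rp − E[R] = 8.89% − 8.4685% = 0.4215

0.42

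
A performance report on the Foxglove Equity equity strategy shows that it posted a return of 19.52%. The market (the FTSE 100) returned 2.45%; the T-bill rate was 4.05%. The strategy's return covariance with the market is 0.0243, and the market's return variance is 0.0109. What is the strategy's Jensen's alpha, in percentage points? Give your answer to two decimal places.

19.04

β = Cov / Var = 0.0243 / 0.0109 = 2.2294
E[R] = Rf + β(Rm − Rf) = 4.05% + 2.2294 × (2.45% − 4.05%) = 0.4830%
α = Rp − E[R] = 19.52% − 0.4830% = 19.0370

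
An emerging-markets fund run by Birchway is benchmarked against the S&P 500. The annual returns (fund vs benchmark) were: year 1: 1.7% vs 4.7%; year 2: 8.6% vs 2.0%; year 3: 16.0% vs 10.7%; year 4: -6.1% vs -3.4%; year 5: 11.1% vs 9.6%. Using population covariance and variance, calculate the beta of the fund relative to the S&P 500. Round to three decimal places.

r̄p = 6.2600%,  r̄m = 4.7200%
Cov = Σ(rp − r̄p)(rm − r̄m) / 5 = 35.1908
Var(rm) = Σ(rm − r̄m)² / 5 = 26.5816
β = Cov / Var = 35.1908 / 26.5816 = 1.3239

1.324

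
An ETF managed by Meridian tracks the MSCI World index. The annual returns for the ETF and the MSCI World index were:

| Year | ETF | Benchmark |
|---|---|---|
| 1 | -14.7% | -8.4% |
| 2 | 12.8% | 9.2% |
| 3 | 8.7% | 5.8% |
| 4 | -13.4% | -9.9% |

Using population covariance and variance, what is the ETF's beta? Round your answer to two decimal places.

r̄p = -1.6500%,  r̄m = -0.8250%
Cov = Σ(rp − r̄p)(rm − r̄m) / 4 = 104.7288
Var(rm) = Σ(rm − r̄m)² / 4 = 71.0319
β = Cov / Var = 104.7288 / 71.0319 = 1.4744

1.47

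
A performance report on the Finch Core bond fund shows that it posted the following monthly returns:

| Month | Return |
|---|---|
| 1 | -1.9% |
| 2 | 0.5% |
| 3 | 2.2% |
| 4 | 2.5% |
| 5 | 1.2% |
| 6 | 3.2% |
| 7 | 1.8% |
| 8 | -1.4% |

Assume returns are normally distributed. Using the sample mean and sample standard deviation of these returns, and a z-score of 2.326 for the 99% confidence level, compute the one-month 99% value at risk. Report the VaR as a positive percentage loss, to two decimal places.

3.26

μ = (-1.9 + 0.5 + 2.2 + 2.5 + 1.2 + 3.2 + 1.8 − 1.4) / 8 = 1.0125%
Σ(r − μ)² = 23.6288; sample σ = √(23.6288/7) = 1.8373%
VaR = −(μ − z·σ) = −(1.0125 − 2.326 × 1.8373) = −(-3.2611) = 3.2611%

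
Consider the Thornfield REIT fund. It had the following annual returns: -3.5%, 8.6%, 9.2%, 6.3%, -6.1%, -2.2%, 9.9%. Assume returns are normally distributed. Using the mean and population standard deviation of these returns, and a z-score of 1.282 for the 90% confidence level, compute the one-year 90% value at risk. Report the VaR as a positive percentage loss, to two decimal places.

Mean return μ = 22.20 / 7 = 3.1714%
Σ(r − μ)² = (-3.5 − 3.1714)² + (8.6 − 3.1714)² + (9.2 − 3.1714)² + … = 280.1943
σ = √[280.1943 / 7] = 6.3267%
VaR = −(μ − z·σ) = −(3.1714 − 1.282 × 6.3267) = −(-4.9394) = 4.9394%

4.94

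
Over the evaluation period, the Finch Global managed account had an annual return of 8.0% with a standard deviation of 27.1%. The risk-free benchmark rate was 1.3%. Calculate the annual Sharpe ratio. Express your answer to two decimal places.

Sharpe = (Rp − Rf) / σp = (8.0% − 1.3%) / 27.1% = 6.70% / 27.1% = 0.2472

0.25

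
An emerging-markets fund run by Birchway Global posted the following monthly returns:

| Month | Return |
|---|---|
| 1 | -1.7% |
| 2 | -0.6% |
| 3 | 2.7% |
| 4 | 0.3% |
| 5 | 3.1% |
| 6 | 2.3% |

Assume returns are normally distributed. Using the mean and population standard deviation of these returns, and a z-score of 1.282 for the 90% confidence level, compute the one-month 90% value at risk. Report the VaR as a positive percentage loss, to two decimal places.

1.28

r̄ = (-1.7 − 0.6 + 2.7 + 0.3 + 3.1 + 2.3) / 6 = 1.0167%
Population std dev = √[19.3283 / 6] = 1.7948%
VaR = −(r̄ − z·σ) = −(1.0167 − 1.282 × 1.7948) = −(-1.2842) = 1.2842%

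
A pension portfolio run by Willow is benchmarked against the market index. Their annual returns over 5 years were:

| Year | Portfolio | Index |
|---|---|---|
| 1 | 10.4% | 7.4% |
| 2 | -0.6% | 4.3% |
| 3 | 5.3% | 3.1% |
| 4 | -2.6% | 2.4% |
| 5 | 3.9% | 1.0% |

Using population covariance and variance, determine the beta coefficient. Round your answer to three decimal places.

r̄p = 3.2800%,  r̄m = 3.6400%
Cov = Σ(rp − r̄p)(rm − r̄m) / 5 = 5.7548
Var(rm) = Σ(rm − r̄m)² / 5 = 4.6744
β = Cov / Var = 5.7548 / 4.6744 = 1.2311

1.231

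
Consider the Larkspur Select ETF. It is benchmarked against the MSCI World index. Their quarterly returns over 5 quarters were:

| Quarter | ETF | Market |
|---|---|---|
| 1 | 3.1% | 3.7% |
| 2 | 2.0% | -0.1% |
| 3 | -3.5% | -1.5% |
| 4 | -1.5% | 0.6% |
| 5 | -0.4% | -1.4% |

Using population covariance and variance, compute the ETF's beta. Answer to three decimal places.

0.907

r̄p = -0.0600%,  r̄m = 0.2600%
Cov = Σ(rp − r̄p)(rm − r̄m) / 5 = 3.2516
Var(rm) = Σ(rm − r̄m)² / 5 = 3.5864
β = Cov / Var = 3.2516 / 3.5864 = 0.9066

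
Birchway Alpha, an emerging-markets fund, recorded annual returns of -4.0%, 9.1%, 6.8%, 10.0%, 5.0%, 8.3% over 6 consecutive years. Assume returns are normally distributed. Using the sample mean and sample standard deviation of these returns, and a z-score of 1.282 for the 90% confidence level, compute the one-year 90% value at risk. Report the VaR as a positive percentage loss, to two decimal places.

Mean return r̄ = 35.20 / 6 = 5.8667%
Sample std dev = √[132.4333 / 5] = 5.1465%
VaR = −(r̄ − z·σ) = −(5.8667 − 1.282 × 5.1465) = −(-0.7311) = 0.7311%

0.73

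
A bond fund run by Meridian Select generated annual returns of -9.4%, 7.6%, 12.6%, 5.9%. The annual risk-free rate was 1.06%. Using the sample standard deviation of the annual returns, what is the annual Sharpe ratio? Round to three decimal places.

r̄ = (-9.4 + 7.6 + 12.6 + 5.9) / 4 = 4.1750%
Sample std dev = √[269.9675 / 3] = 9.4863%
Sharpe = (r̄ − rf) / σ = (4.1750 − 1.06) / 9.4863 = 3.1150 / 9.4863 = 0.3284

0.328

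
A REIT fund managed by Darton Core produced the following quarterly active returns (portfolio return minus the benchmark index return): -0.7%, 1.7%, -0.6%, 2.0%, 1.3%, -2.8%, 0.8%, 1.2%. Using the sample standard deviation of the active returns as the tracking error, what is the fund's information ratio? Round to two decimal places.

μ = (-0.7 + 1.7 − 0.6 + 2 + 1.3 − 2.8 + 0.8 + 1.2) / 8 = 0.3625%
Σ(r − μ)² = 18.2988; sample σ = √(18.2988/7) = 1.6168%
IR = μ / tracking error = 0.3625 / 1.6168 = 0.2242

0.22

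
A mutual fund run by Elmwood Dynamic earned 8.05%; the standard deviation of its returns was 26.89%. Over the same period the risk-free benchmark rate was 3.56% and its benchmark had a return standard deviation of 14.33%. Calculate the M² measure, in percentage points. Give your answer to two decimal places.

5.95

Sharpe = (Rp − Rf) / σp = (8.05% − 3.56%) / 26.89% = 0.1670
M² = Rf + Sharpe × σm = 3.56% + 0.1670 × 14.33% = 5.9531%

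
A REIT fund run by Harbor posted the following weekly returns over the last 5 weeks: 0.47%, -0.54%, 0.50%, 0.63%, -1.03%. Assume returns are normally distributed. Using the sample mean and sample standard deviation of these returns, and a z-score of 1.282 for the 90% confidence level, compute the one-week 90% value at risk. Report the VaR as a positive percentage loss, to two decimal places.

0.95

r̄ = (0.47 − 0.54 + 0.5 + 0.63 − 1.03) / 5 = 0.030 / 5 = 0.0060%
Sample std dev = √[2.2201 / 4] = 0.7450%
VaR = −(r̄ − z·σ) = −(0.0060 − 1.282 × 0.7450) = −(-0.9491) = 0.9491%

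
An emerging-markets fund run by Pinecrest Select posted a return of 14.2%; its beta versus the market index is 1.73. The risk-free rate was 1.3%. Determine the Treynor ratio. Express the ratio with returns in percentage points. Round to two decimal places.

7.46

Treynor = (Rp − Rf) / β = (14.2% − 1.3%) / 1.73 = 12.90 / 1.73 = 7.4566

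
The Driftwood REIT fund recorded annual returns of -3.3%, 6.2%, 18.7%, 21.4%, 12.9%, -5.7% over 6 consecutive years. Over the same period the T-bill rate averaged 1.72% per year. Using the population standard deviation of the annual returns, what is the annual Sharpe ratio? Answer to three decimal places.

0.646

Mean return r̄ = 50.20 / 6 = 8.3667%
Σ(r − r̄)² = (-3.3 − 8.3667)² + (6.2 − 8.3667)² + … = 635.8733
σ = √[635.8733 / 6] = 10.2946%
Sharpe = (r̄ − rf) / σ = (8.3667 − 1.72) / 10.2946 = 6.6467 / 10.2946 = 0.6456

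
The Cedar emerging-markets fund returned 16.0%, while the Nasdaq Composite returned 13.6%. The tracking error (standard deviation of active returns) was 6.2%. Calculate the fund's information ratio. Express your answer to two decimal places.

IR = (Rp − Rb) / TE = (16.0% − 13.6%) / 6.2% = 2.40% / 6.2% = 0.3871

0.39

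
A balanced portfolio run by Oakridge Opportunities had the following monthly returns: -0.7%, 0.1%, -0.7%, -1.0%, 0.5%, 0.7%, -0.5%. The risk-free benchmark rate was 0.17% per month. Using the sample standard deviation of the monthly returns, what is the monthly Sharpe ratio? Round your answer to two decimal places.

r̄ = (-0.7 + 0.1 − 0.7 − 1 + 0.5 + 0.7 − 0.5) / 7 = -1.60 / 7 = -0.2286%
Sample std dev = √[2.6143 / 6] = 0.6601%
Sharpe = (r̄ − rf) / σ = (-0.2286 − 0.17) / 0.6601 = -0.3986 / 0.6601 = -0.6038

-0.60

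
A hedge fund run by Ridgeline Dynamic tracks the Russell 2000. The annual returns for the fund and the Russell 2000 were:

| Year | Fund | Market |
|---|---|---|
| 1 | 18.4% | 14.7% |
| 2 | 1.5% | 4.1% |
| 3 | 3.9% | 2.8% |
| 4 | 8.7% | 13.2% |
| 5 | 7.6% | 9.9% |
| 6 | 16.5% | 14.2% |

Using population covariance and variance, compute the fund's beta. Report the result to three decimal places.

1.146

r̄p = 9.4333%,  r̄m = 9.8167%
Cov = Σ(rp − r̄p)(rm − r̄m) / 6 = 26.0511
Var(rm) = Σ(rm − r̄m)² / 6 = 22.7381
β = Cov / Var = 26.0511 / 22.7381 = 1.1457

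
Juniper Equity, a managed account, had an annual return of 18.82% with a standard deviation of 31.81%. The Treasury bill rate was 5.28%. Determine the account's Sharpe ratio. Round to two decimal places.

0.43

Sharpe = (Rp − Rf) / σp = (18.82% − 5.28%) / 31.81% = 13.54% / 31.81% = 0.4257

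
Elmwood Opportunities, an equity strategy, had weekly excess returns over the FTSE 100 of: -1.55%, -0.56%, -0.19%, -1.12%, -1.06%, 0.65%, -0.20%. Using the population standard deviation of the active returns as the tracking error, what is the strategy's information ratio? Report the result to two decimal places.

-0.84

r̄ = (-1.55 − 0.56 − 0.19 − 1.12 − 1.06 + 0.65 − 0.2) / 7 = -0.5757%
Σ(r − r̄)² = (-1.55 − (-0.5757))² + (-0.56 − (-0.5757))² + … = 3.2726
population σ = √(3.2726 / 7) = √0.4675 = 0.6837%
IR = r̄ / tracking error = -0.5757 / 0.6837 = -0.8420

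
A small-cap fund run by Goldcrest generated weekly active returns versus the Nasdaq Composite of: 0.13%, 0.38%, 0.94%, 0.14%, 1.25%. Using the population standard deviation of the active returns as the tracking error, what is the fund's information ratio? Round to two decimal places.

1.26

r̄ = (0.13 + 0.38 + 0.94 + 0.14 + 1.25) / 5 = 2.840 / 5 = 0.5680%
Σ(r − r̄)² = 1.0139; population σ = √(1.0139/5) = 0.4503%
IR = r̄ / tracking error = 0.5680 / 0.4503 = 1.2614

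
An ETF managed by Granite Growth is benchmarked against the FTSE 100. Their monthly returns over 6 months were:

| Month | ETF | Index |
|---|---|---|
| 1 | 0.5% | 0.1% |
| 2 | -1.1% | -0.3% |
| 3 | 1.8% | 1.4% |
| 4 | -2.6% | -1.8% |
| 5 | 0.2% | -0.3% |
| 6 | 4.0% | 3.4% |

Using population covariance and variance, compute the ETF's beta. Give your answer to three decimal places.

1.254

r̄p = 0.4667%,  r̄m = 0.4167%
Cov = Σ(rp − r̄p)(rm − r̄m) / 6 = 3.3256
Var(rm) = Σ(rm − r̄m)² / 6 = 2.6514
β = Cov / Var = 3.3256 / 2.6514 = 1.2543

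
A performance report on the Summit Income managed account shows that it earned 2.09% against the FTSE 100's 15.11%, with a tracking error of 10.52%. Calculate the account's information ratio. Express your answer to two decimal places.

IR = (Rp − Rb) / TE = (2.09% − 15.11%) / 10.52% = -13.02% / 10.52% = -1.2376

-1.24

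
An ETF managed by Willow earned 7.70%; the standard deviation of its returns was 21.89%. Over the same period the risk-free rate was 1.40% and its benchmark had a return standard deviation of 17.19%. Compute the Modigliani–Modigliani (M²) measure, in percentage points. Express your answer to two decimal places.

Sharpe = (Rp − Rf) / σp = (7.70% − 1.40%) / 21.89% = 0.2878
M² = Rf + Sharpe × σm = 1.40% + 0.2878 × 17.19% = 6.3473%

6.35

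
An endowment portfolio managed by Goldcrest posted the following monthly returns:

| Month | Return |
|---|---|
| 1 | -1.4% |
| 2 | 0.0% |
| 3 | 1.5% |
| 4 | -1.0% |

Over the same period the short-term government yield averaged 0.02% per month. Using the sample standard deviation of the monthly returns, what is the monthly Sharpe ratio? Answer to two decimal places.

Mean return r̄ = -0.90 / 4 = -0.2250%
Σ(r − r̄)² = (-1.4 − (-0.2250))² + (0 − (-0.2250))² + (1.5 − (-0.2250))² + … = 5.0075
sample σ = √(5.0075 / 3) = √1.6692 = 1.2920%
Sharpe = (r̄ − rf) / σ = (-0.2250 − 0.02) / 1.2920 = -0.2450 / 1.2920 = -0.1896

-0.19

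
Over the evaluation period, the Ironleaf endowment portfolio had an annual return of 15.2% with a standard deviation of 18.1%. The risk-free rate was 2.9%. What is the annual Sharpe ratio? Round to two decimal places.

Sharpe = (Rp − Rf) / σp = (15.2% − 2.9%) / 18.1% = 12.30% / 18.1% = 0.6796

0.68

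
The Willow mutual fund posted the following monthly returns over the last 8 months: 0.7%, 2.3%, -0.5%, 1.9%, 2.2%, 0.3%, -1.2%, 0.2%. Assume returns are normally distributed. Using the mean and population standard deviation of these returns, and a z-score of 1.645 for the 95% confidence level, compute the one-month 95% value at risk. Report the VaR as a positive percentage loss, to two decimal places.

1.25

μ = (0.7 + 2.3 − 0.5 + 1.9 + 2.2 + 0.3 − 1.2 + 0.2) / 8 = 0.7375%
Σ(r − μ)² = 11.6988; population σ = √(11.6988/8) = 1.2093%
VaR = −(μ − z·σ) = −(0.7375 − 1.645 × 1.2093) = −(-1.2518) = 1.2518%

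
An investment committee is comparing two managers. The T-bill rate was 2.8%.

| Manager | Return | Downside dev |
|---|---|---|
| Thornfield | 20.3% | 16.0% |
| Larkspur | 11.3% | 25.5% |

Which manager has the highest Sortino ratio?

Thornfield

Thornfield: Sortino ratio = (20.3% − 2.8%) / 16.0% = 1.094
Larkspur: Sortino ratio = (11.3% − 2.8%) / 25.5% = 0.333
Highest: Thornfield (1.094).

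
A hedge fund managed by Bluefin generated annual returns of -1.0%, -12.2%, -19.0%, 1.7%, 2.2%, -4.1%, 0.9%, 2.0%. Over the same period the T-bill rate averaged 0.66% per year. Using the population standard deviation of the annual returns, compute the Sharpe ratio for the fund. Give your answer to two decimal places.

-0.59

r̄ = (-1 − 12.2 − 19 + 1.7 + 2.2 − 4.1 + 0.9 + 2) / 8 = -3.6875%
Σ(r − r̄)² = (-1 − (-3.6875))² + (-12.2 − (-3.6875))² + (-19 − (-3.6875))² + … = 431.4088
population σ = √(431.4088 / 8) = √53.9261 = 7.3434%
Sharpe = (r̄ − rf) / σ = (-3.6875 − 0.66) / 7.3434 = -4.3475 / 7.3434 = -0.5920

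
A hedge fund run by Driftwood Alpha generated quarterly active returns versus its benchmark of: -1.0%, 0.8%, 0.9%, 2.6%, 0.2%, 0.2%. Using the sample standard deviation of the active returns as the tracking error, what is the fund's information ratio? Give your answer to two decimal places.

Mean return r̄ = 3.70 / 6 = 0.6167%
Sample std dev = √[7.0083 / 5] = 1.1839%
IR = r̄ / tracking error = 0.6167 / 1.1839 = 0.5209

0.52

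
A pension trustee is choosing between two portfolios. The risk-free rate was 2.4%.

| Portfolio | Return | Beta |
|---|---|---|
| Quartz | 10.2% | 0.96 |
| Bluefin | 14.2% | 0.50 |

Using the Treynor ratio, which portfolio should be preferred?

Bluefin

Quartz: Treynor = (10.2% − 2.4%) / 0.96 = 8.125
Bluefin: Treynor = (14.2% − 2.4%) / 0.50 = 23.600
Highest: Bluefin (23.600).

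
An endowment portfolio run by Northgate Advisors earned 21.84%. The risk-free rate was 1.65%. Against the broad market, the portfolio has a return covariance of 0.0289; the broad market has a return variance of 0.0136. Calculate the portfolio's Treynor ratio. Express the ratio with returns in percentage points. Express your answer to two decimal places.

9.50

β = Cov / Var = 0.0289 / 0.0136 = 2.1250
Treynor = (Rp − Rf) / β = (21.84% − 1.65%) / 2.1250 = 20.19 / 2.1250 = 9.5012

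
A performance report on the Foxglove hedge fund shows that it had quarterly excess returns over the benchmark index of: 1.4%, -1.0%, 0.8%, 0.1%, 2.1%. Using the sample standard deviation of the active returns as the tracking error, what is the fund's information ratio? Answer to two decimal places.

r̄ = (1.4 − 1 + 0.8 + 0.1 + 2.1) / 5 = 0.6800%
Σ(r − r̄)² = 5.7080; sample σ = √(5.7080/4) = 1.1946%
IR = r̄ / tracking error = 0.6800 / 1.1946 = 0.5692

0.57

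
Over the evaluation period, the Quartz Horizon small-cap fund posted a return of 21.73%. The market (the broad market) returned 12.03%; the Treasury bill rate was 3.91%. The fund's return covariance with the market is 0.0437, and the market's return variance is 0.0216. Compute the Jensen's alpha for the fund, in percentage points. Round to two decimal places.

β = Cov / Var = 0.0437 / 0.0216 = 2.0231
E[R] = Rf + β(Rm − Rf) = 3.91% + 2.0231 × (12.03% − 3.91%) = 20.3376%
α = Rp − E[R] = 21.73% − 20.3376% = 1.3924

1.39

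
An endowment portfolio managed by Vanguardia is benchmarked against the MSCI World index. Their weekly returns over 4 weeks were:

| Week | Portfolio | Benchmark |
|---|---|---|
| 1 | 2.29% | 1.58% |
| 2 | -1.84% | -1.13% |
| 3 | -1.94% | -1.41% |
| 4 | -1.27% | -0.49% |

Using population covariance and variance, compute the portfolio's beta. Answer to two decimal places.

1.47

r̄p = -0.6900%,  r̄m = -0.3625%
Cov = Σ(rp − r̄p)(rm − r̄m) / 4 = 2.0137
Var(rm) = Σ(rm − r̄m)² / 4 = 1.3690
β = Cov / Var = 2.0137 / 1.3690 = 1.4709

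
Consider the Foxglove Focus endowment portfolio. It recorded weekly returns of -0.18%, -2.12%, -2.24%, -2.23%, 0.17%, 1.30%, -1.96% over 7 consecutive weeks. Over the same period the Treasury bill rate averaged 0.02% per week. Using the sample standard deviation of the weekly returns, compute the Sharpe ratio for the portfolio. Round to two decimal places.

-0.73

r̄ = (-0.18 − 2.12 − 2.24 − 2.23 + 0.17 + 1.3 − 1.96) / 7 = -1.0371%
Sample std dev = √[12.5481 / 6] = 1.4462%
Sharpe = (r̄ − rf) / σ = (-1.0371 − 0.02) / 1.4462 = -1.0571 / 1.4462 = -0.7310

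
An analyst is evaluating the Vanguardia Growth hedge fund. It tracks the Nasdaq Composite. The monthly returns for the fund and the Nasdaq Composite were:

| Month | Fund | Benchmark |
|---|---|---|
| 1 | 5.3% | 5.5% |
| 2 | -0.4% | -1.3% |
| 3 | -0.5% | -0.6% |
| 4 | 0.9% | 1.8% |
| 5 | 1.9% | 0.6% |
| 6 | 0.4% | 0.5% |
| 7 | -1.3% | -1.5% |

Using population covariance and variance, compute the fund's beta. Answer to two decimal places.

0.87

r̄p = 0.9000%,  r̄m = 0.7143%
Cov = Σ(rp − r̄p)(rm − r̄m) / 7 = 4.3400
Var(rm) = Σ(rm − r̄m)² / 7 = 4.9755
β = Cov / Var = 4.3400 / 4.9755 = 0.8723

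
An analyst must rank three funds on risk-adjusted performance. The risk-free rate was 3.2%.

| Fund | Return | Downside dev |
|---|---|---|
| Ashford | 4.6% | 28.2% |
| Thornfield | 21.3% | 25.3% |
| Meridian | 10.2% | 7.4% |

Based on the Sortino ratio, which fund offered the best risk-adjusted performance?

Ashford: Sortino ratio = (4.6% − 3.2%) / 28.2% = 0.050
Thornfield: Sortino ratio = (21.3% − 3.2%) / 25.3% = 0.715
Meridian: Sortino ratio = (10.2% − 3.2%) / 7.4% = 0.946
Highest: Meridian (0.946).

Meridian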